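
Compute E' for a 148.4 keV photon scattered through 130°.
100.4682 keV

First convert energy to wavelength:
λ = hc/E, with hc ≈ 1239.842 keV·pm (i.e. 1239.842 eV·nm)

For E = 148.4 keV = 148400 eV:
λ = 1239.842 keV·pm / 148.4 keV
λ = 8.3547 pm

Calculate the Compton shift:
Δλ = λ_C(1 - cos(130°)) = 2.4263 × 1.6428
Δλ = 3.9859 pm

Final wavelength:
λ' = 8.3547 + 3.9859 = 12.3406 pm

Final energy:
E' = hc/λ' = 1239.842 / 12.3406 = 100.4682 keV

(Intermediate values are shown rounded; full precision is carried through to the final answer.)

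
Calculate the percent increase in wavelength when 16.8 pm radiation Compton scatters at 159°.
27.9254%

Calculate the Compton shift:
Δλ = λ_C(1 - cos(159°))
Δλ = 2.4263 × (1 - cos(159°))
Δλ = 2.4263 × 1.9336
Δλ = 4.6915 pm

Percentage change:
(Δλ/λ₀) × 100 = (4.6915/16.8) × 100
= 27.9254%

(Intermediate values are shown rounded; full precision is carried through to the final answer.)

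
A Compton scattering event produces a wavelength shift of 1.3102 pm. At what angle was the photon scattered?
62.61°

From the Compton formula Δλ = λ_C(1 - cos θ), we can solve for θ:

cos θ = 1 - Δλ/λ_C

Given:
- Δλ = 1.3102 pm
- λ_C = h/(m_e·c) ≈ 2.42631024 pm

cos θ = 1 - 1.3102/2.42631024
cos θ = 1 - 0.539997
cos θ = 0.460003

θ = arccos(0.460003)
θ = 62.61°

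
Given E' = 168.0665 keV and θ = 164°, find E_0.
473.5000 keV

Convert final energy to wavelength (hc ≈ 1239.842 keV·pm):
λ' = hc/E' = 1239.842 / 168.0665 = 7.3771 pm

Calculate the Compton shift:
Δλ = λ_C(1 - cos(164°))
Δλ = 2.4263 × (1 - cos(164°))
Δλ = 4.7586 pm

Initial wavelength:
λ = λ' - Δλ = 7.3771 - 4.7586 = 2.6185 pm

Initial energy:
E = hc/λ = 1239.842 / 2.6185 = 473.5000 keV

(Intermediate values are shown rounded; full precision is carried through to the final answer.)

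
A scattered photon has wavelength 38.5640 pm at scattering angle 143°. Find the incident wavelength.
34.2000 pm

From λ' = λ + Δλ, we have λ = λ' - Δλ

First calculate the Compton shift:
Δλ = λ_C(1 - cos θ)
Δλ = 2.4263 × (1 - cos(143°))
Δλ = 2.4263 × 1.7986
Δλ = 4.3640 pm

Initial wavelength:
λ = λ' - Δλ
λ = 38.5640 - 4.3640
λ = 34.2000 pm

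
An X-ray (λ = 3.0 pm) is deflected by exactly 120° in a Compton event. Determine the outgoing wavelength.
6.6395 pm

Using the Compton formula: λ' = λ + λ_C(1 − cos θ)

For θ = 120°, cos θ = -1/2 (exact) = -0.5000, so:
1 − cos 120° = 1 − (-1/2) = 1.5000

Δλ = λ_C × 1.5000 = 2.4263 × 1.5000 = 3.6395 pm

λ' = 3.0 + 3.6395 = 6.6395 pm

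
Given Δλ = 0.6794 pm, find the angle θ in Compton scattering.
43.95°

From the Compton formula Δλ = λ_C(1 - cos θ), we can solve for θ:

cos θ = 1 - Δλ/λ_C

Given:
- Δλ = 0.6794 pm
- λ_C = h/(m_e·c) ≈ 2.42631024 pm

cos θ = 1 - 0.6794/2.42631024
cos θ = 1 - 0.280014
cos θ = 0.719986

θ = arccos(0.719986)
θ = 43.95°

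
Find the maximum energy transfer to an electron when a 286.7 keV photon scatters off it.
151.5990 keV

Maximum energy transfer occurs at θ = 180° (backscattering).

Initial photon: E₀ = 286.7 keV → λ₀ = 4.3245 pm

Maximum Compton shift (at 180°):
Δλ_max = 2λ_C = 2 × 2.4263 = 4.8526 pm

Final wavelength:
λ' = 4.3245 + 4.8526 = 9.1771 pm

Minimum photon energy (maximum energy to electron):
E'_min = hc/λ' = 135.1010 keV

Maximum electron kinetic energy:
K_max = E₀ - E'_min = 286.7000 - 135.1010 = 151.5990 keV

(Intermediate values are shown rounded; full precision is carried through to the final answer.)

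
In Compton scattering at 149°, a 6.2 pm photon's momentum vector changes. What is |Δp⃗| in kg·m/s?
1.6307e-22 kg·m/s

Photon momentum magnitude is p = h/λ.

Initial momentum:
p₀ = h/λ = 6.6261e-34/6.2000e-12 = 1.0687e-22 kg·m/s

After scattering:
λ' = λ + Δλ = 6.2 + 4.5061 = 10.7061 pm
p' = h/λ' = 6.6261e-34/1.0706e-11 = 6.1891e-23 kg·m/s

Momentum is a vector; the scattered photon's direction makes angle θ = 149° with the incident direction. The magnitude of the vector change Δp⃗ = p⃗₀ − p⃗' is found from the law of cosines:
|Δp⃗|² = p₀² + p'² − 2p₀p'cos θ
|Δp⃗|² = (1.0687e-22)² + (6.1891e-23)² − 2·1.0687e-22·6.1891e-23·cos(149°)
|Δp⃗| = 1.6307e-22 kg·m/s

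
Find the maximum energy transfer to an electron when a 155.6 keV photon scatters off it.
58.8942 keV

Maximum energy transfer occurs at θ = 180° (backscattering).

Initial photon: E₀ = 155.6 keV → λ₀ = 7.9681 pm

Maximum Compton shift (at 180°):
Δλ_max = 2λ_C = 2 × 2.4263 = 4.8526 pm

Final wavelength:
λ' = 7.9681 + 4.8526 = 12.8208 pm

Minimum photon energy (maximum energy to electron):
E'_min = hc/λ' = 96.7058 keV

Maximum electron kinetic energy:
K_max = E₀ - E'_min = 155.6000 - 96.7058 = 58.8942 keV

(Intermediate values are shown rounded; full precision is carried through to the final answer.)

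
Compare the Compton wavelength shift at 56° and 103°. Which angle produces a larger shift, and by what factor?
103° produces the larger shift by a factor of 2.779

Calculate both shifts using Δλ = λ_C(1 - cos θ):

For θ₁ = 56°:
Δλ₁ = 2.4263 × (1 - cos(56°))
Δλ₁ = 2.4263 × 0.4408
Δλ₁ = 1.0695 pm

For θ₂ = 103°:
Δλ₂ = 2.4263 × (1 - cos(103°))
Δλ₂ = 2.4263 × 1.2250
Δλ₂ = 2.9721 pm

The 103° angle produces the larger shift.
Ratio: 2.9721/1.0695 = 2.779

(Intermediate values are shown rounded; full precision is carried through to the final answer.)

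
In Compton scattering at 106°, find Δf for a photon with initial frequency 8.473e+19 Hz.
3.953e+19 Hz (decrease)

Convert frequency to wavelength (c = 299792458 m/s):
λ₀ = c/f₀ = 299792458/8.473e+19 = 3.5382091e-12 m = 3.5382 pm

Calculate Compton shift:
Δλ = λ_C(1 - cos(106°)) = 3.0951 pm

Final wavelength:
λ' = λ₀ + Δλ = 3.5382 + 3.0951 = 6.6333 pm

Final frequency:
f' = c/λ' = 299792458/6.6333011e-12 = 4.5195063e+19 Hz

Frequency shift (decrease):
Δf = f₀ - f' = 8.473e+19 - 4.5195063e+19 = 3.953e+19 Hz

(Intermediate values are shown rounded; full precision is carried through to the final answer.)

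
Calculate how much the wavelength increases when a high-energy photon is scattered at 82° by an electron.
2.0886 pm

Using the Compton scattering formula:
Δλ = λ_C(1 - cos θ)

where λ_C = h/(m_e·c) ≈ 2.4263 pm is the Compton wavelength of an electron.

For θ = 82°:
cos(82°) = 0.1392
1 - cos(82°) = 0.8608

Δλ = 2.4263 × 0.8608
Δλ = 2.0886 pm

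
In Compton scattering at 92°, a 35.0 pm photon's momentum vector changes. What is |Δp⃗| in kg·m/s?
2.6340e-23 kg·m/s

Photon momentum magnitude is p = h/λ.

Initial momentum:
p₀ = h/λ = 6.6261e-34/3.5000e-11 = 1.8932e-23 kg·m/s

After scattering:
λ' = λ + Δλ = 35.0 + 2.5110 = 37.5110 pm
p' = h/λ' = 6.6261e-34/3.7511e-11 = 1.7664e-23 kg·m/s

Momentum is a vector; the scattered photon's direction makes angle θ = 92° with the incident direction. The magnitude of the vector change Δp⃗ = p⃗₀ − p⃗' is found from the law of cosines:
|Δp⃗|² = p₀² + p'² − 2p₀p'cos θ
|Δp⃗|² = (1.8932e-23)² + (1.7664e-23)² − 2·1.8932e-23·1.7664e-23·cos(92°)
|Δp⃗| = 2.6340e-23 kg·m/s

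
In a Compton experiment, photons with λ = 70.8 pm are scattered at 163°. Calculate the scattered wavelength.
75.5466 pm

Using the Compton scattering formula:
λ' = λ + Δλ = λ + λ_C(1 - cos θ)

Given:
- Initial wavelength λ = 70.8 pm
- Scattering angle θ = 163°
- Compton wavelength λ_C ≈ 2.4263 pm

Calculate the shift:
Δλ = 2.4263 × (1 - cos(163°))
Δλ = 2.4263 × 1.9563
Δλ = 4.7466 pm

Final wavelength:
λ' = 70.8 + 4.7466 = 75.5466 pm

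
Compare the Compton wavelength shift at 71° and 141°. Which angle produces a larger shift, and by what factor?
141° produces the larger shift by a factor of 2.635

Calculate both shifts using Δλ = λ_C(1 - cos θ):

For θ₁ = 71°:
Δλ₁ = 2.4263 × (1 - cos(71°))
Δλ₁ = 2.4263 × 0.6744
Δλ₁ = 1.6364 pm

For θ₂ = 141°:
Δλ₂ = 2.4263 × (1 - cos(141°))
Δλ₂ = 2.4263 × 1.7771
Δλ₂ = 4.3119 pm

The 141° angle produces the larger shift.
Ratio: 4.3119/1.6364 = 2.635

(Intermediate values are shown rounded; full precision is carried through to the final answer.)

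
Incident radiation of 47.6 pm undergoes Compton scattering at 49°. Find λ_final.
48.4345 pm

Using the Compton scattering formula:
λ' = λ + Δλ = λ + λ_C(1 - cos θ)

Given:
- Initial wavelength λ = 47.6 pm
- Scattering angle θ = 49°
- Compton wavelength λ_C ≈ 2.4263 pm

Calculate the shift:
Δλ = 2.4263 × (1 - cos(49°))
Δλ = 2.4263 × 0.3439
Δλ = 0.8345 pm

Final wavelength:
λ' = 47.6 + 0.8345 = 48.4345 pm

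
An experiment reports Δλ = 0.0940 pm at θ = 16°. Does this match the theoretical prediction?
Yes, consistent

Calculate the expected shift for θ = 16°:

Δλ_expected = λ_C(1 - cos(16°))
Δλ_expected = 2.4263 × (1 - cos(16°))
Δλ_expected = 2.4263 × 0.0387
Δλ_expected = 0.0940 pm

Given shift: 0.0940 pm
Expected shift: 0.0940 pm
Difference: 0.0000 pm

The values match. This is consistent with Compton scattering at the stated angle.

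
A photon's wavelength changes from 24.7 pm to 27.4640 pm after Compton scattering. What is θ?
98.00°

First find the wavelength shift:
Δλ = λ' - λ = 27.4640 - 24.7 = 2.7640 pm

Using Δλ = λ_C(1 - cos θ), with λ_C = h/(m_e·c) ≈ 2.42631024 pm:
cos θ = 1 - Δλ/λ_C
cos θ = 1 - 2.7640/2.42631024
cos θ = -0.139178

θ = arccos(-0.139178)
θ = 98.00°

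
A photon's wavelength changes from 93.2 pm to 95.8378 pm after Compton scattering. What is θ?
95.00°

First find the wavelength shift:
Δλ = λ' - λ = 95.8378 - 93.2 = 2.6378 pm

Using Δλ = λ_C(1 - cos θ), with λ_C = h/(m_e·c) ≈ 2.42631024 pm:
cos θ = 1 - Δλ/λ_C
cos θ = 1 - 2.6378/2.42631024
cos θ = -0.087165

θ = arccos(-0.087165)
θ = 95.00°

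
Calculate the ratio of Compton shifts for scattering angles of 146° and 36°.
146° produces the larger shift by a factor of 9.577

Calculate both shifts using Δλ = λ_C(1 - cos θ):

For θ₁ = 36°:
Δλ₁ = 2.4263 × (1 - cos(36°))
Δλ₁ = 2.4263 × 0.1910
Δλ₁ = 0.4634 pm

For θ₂ = 146°:
Δλ₂ = 2.4263 × (1 - cos(146°))
Δλ₂ = 2.4263 × 1.8290
Δλ₂ = 4.4378 pm

The 146° angle produces the larger shift.
Ratio: 4.4378/0.4634 = 9.577

(Intermediate values are shown rounded; full precision is carried through to the final answer.)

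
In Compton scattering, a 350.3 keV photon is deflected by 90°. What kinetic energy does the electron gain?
142.4710 keV

By energy conservation: K_e = E_initial - E_final

First find the scattered photon energy:
Initial wavelength: λ = hc/E = 3.5394 pm
Compton shift: Δλ = λ_C(1 - cos(90°)) = 2.4263 pm
Final wavelength: λ' = 3.5394 + 2.4263 = 5.9657 pm
Final photon energy: E' = hc/λ' = 207.8290 keV

Electron kinetic energy:
K_e = E - E' = 350.3000 - 207.8290 = 142.4710 keV

(Intermediate values are shown rounded; full precision is carried through to the final answer.)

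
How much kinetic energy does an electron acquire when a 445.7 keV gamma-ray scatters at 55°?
120.8297 keV

By energy conservation: K_e = E_initial - E_final

First find the scattered photon energy:
Initial wavelength: λ = hc/E = 2.7818 pm
Compton shift: Δλ = λ_C(1 - cos(55°)) = 1.0346 pm
Final wavelength: λ' = 2.7818 + 1.0346 = 3.8164 pm
Final photon energy: E' = hc/λ' = 324.8703 keV

Electron kinetic energy:
K_e = E - E' = 445.7000 - 324.8703 = 120.8297 keV

(Intermediate values are shown rounded; full precision is carried through to the final answer.)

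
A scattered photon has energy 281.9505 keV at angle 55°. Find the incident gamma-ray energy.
368.7001 keV

Convert final energy to wavelength (hc ≈ 1239.842 keV·pm):
λ' = hc/E' = 1239.842 / 281.9505 = 4.3974 pm

Calculate the Compton shift:
Δλ = λ_C(1 - cos(55°))
Δλ = 2.4263 × (1 - cos(55°))
Δλ = 1.0346 pm

Initial wavelength:
λ = λ' - Δλ = 4.3974 - 1.0346 = 3.3627 pm

Initial energy:
E = hc/λ = 1239.842 / 3.3627 = 368.7001 keV

(Intermediate values are shown rounded; full precision is carried through to the final answer.)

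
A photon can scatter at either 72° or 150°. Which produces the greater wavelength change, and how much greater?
150° produces the larger shift by a factor of 2.701

Calculate both shifts using Δλ = λ_C(1 - cos θ):

For θ₁ = 72°:
Δλ₁ = 2.4263 × (1 - cos(72°))
Δλ₁ = 2.4263 × 0.6910
Δλ₁ = 1.6765 pm

For θ₂ = 150°:
Δλ₂ = 2.4263 × (1 - cos(150°))
Δλ₂ = 2.4263 × 1.8660
Δλ₂ = 4.5276 pm

The 150° angle produces the larger shift.
Ratio: 4.5276/1.6765 = 2.701

(Intermediate values are shown rounded; full precision is carried through to the final answer.)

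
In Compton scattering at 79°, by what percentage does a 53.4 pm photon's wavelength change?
3.6767%

Calculate the Compton shift:
Δλ = λ_C(1 - cos(79°))
Δλ = 2.4263 × (1 - cos(79°))
Δλ = 2.4263 × 0.8092
Δλ = 1.9633 pm

Percentage change:
(Δλ/λ₀) × 100 = (1.9633/53.4) × 100
= 3.6767%

(Intermediate values are shown rounded; full precision is carried through to the final answer.)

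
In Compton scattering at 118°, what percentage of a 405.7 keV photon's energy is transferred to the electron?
0.5385 (or 53.85%)

Calculate initial and final photon energies:

Initial: E₀ = 405.7 keV → λ₀ = 3.0561 pm
Compton shift: Δλ = 3.5654 pm
Final wavelength: λ' = 6.6215 pm
Final energy: E' = 187.2463 keV

Fractional energy loss:
(E₀ - E')/E₀ = (405.7000 - 187.2463)/405.7000
= 218.4537/405.7000
= 0.5385
= 53.85%

(Intermediate values are shown rounded; full precision is carried through to the final answer.)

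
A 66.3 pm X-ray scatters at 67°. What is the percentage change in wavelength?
2.2297%

Calculate the Compton shift:
Δλ = λ_C(1 - cos(67°))
Δλ = 2.4263 × (1 - cos(67°))
Δλ = 2.4263 × 0.6093
Δλ = 1.4783 pm

Percentage change:
(Δλ/λ₀) × 100 = (1.4783/66.3) × 100
= 2.2297%

(Intermediate values are shown rounded; full precision is carried through to the final answer.)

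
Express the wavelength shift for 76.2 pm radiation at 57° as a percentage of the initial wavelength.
1.4499%

Calculate the Compton shift:
Δλ = λ_C(1 - cos(57°))
Δλ = 2.4263 × (1 - cos(57°))
Δλ = 2.4263 × 0.4554
Δλ = 1.1048 pm

Percentage change:
(Δλ/λ₀) × 100 = (1.1048/76.2) × 100
= 1.4499%

(Intermediate values are shown rounded; full precision is carried through to the final answer.)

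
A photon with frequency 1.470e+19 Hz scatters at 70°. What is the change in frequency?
1.067e+18 Hz (decrease)

Convert frequency to wavelength (c = 299792458 m/s):
λ₀ = c/f₀ = 299792458/1.470e+19 = 2.0394045e-11 m = 20.3940 pm

Calculate Compton shift:
Δλ = λ_C(1 - cos(70°)) = 1.5965 pm

Final wavelength:
λ' = λ₀ + Δλ = 20.3940 + 1.5965 = 21.9905 pm

Final frequency:
f' = c/λ' = 299792458/2.1990508e-11 = 1.3632812e+19 Hz

Frequency shift (decrease):
Δf = f₀ - f' = 1.470e+19 - 1.3632812e+19 = 1.067e+18 Hz

(Intermediate values are shown rounded; full precision is carried through to the final answer.)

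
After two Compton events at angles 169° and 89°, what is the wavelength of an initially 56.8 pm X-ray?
63.9920 pm

Apply Compton shift twice:

First scattering at θ₁ = 169°:
Δλ₁ = λ_C(1 - cos(169°))
Δλ₁ = 2.4263 × 1.9816
Δλ₁ = 4.8080 pm

After first scattering:
λ₁ = 56.8 + 4.8080 = 61.6080 pm

Second scattering at θ₂ = 89°:
Δλ₂ = λ_C(1 - cos(89°))
Δλ₂ = 2.4263 × 0.9825
Δλ₂ = 2.3840 pm

Final wavelength:
λ₂ = 61.6080 + 2.3840 = 63.9920 pm

Total shift: Δλ_total = 4.8080 + 2.3840 = 7.1920 pm

(Intermediate values are shown rounded; full precision is carried through to the final answer.)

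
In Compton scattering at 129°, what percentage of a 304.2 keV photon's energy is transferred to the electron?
0.4924 (or 49.24%)

Calculate initial and final photon energies:

Initial: E₀ = 304.2 keV → λ₀ = 4.0757 pm
Compton shift: Δλ = 3.9532 pm
Final wavelength: λ' = 8.0290 pm
Final energy: E' = 154.4208 keV

Fractional energy loss:
(E₀ - E')/E₀ = (304.2000 - 154.4208)/304.2000
= 149.7792/304.2000
= 0.4924
= 49.24%

(Intermediate values are shown rounded; full precision is carried through to the final answer.)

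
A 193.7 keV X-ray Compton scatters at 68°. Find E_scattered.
156.5806 keV

First convert energy to wavelength:
λ = hc/E, with hc ≈ 1239.842 keV·pm (i.e. 1239.842 eV·nm)

For E = 193.7 keV = 193700 eV:
λ = 1239.842 keV·pm / 193.7 keV
λ = 6.4008 pm

Calculate the Compton shift:
Δλ = λ_C(1 - cos(68°)) = 2.4263 × 0.6254
Δλ = 1.5174 pm

Final wavelength:
λ' = 6.4008 + 1.5174 = 7.9182 pm

Final energy:
E' = hc/λ' = 1239.842 / 7.9182 = 156.5806 keV

(Intermediate values are shown rounded; full precision is carried through to the final answer.)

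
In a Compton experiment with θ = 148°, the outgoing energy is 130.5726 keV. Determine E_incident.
247.4002 keV

Convert final energy to wavelength (hc ≈ 1239.842 keV·pm):
λ' = hc/E' = 1239.842 / 130.5726 = 9.4954 pm

Calculate the Compton shift:
Δλ = λ_C(1 - cos(148°))
Δλ = 2.4263 × (1 - cos(148°))
Δλ = 4.4839 pm

Initial wavelength:
λ = λ' - Δλ = 9.4954 - 4.4839 = 5.0115 pm

Initial energy:
E = hc/λ = 1239.842 / 5.0115 = 247.4002 keV

(Intermediate values are shown rounded; full precision is carried through to the final answer.)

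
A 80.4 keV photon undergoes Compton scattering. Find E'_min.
61.1557 keV (at θ = 180°)

The scattered photon has minimum energy when its wavelength is maximum, i.e., when the Compton shift Δλ = λ_C(1 − cos θ) is maximum. This occurs at θ = 180° (backscattering), giving Δλ_max = 2λ_C = 4.8526 pm.

Initial wavelength: λ₀ = hc/E₀ = 15.4209 pm
Maximum final wavelength: λ'_max = λ₀ + 2λ_C = 15.4209 + 4.8526 = 20.2735 pm
Minimum final energy: E'_min = hc/λ'_max = 61.1557 keV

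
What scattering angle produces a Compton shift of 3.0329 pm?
104.48°

From the Compton formula Δλ = λ_C(1 - cos θ), we can solve for θ:

cos θ = 1 - Δλ/λ_C

Given:
- Δλ = 3.0329 pm
- λ_C = h/(m_e·c) ≈ 2.42631024 pm

cos θ = 1 - 3.0329/2.42631024
cos θ = 1 - 1.250005
cos θ = -0.250005

θ = arccos(-0.250005)
θ = 104.48°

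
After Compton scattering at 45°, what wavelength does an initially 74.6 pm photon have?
75.3106 pm

Using the Compton formula: λ' = λ + λ_C(1 − cos θ)

For θ = 45°, cos θ = √2/2 (exact) ≈ 0.7071, so:
1 − cos 45° = 1 − (√2/2) ≈ 0.2929

Δλ = λ_C × 0.2929 = 2.4263 × 0.2929 = 0.7106 pm

λ' = 74.6 + 0.7106 = 75.3106 pm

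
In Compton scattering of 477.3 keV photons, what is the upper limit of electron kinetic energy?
310.8835 keV

Maximum energy transfer occurs at θ = 180° (backscattering).

Initial photon: E₀ = 477.3 keV → λ₀ = 2.5976 pm

Maximum Compton shift (at 180°):
Δλ_max = 2λ_C = 2 × 2.4263 = 4.8526 pm

Final wavelength:
λ' = 2.5976 + 4.8526 = 7.4502 pm

Minimum photon energy (maximum energy to electron):
E'_min = hc/λ' = 166.4165 keV

Maximum electron kinetic energy:
K_max = E₀ - E'_min = 477.3000 - 166.4165 = 310.8835 keV

(Intermediate values are shown rounded; full precision is carried through to the final answer.)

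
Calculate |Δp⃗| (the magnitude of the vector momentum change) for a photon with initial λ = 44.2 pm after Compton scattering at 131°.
2.6151e-23 kg·m/s

Photon momentum magnitude is p = h/λ.

Initial momentum:
p₀ = h/λ = 6.6261e-34/4.4200e-11 = 1.4991e-23 kg·m/s

After scattering:
λ' = λ + Δλ = 44.2 + 4.0181 = 48.2181 pm
p' = h/λ' = 6.6261e-34/4.8218e-11 = 1.3742e-23 kg·m/s

Momentum is a vector; the scattered photon's direction makes angle θ = 131° with the incident direction. The magnitude of the vector change Δp⃗ = p⃗₀ − p⃗' is found from the law of cosines:
|Δp⃗|² = p₀² + p'² − 2p₀p'cos θ
|Δp⃗|² = (1.4991e-23)² + (1.3742e-23)² − 2·1.4991e-23·1.3742e-23·cos(131°)
|Δp⃗| = 2.6151e-23 kg·m/s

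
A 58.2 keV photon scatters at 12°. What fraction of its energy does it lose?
0.0025 (or 0.25%)

Calculate initial and final photon energies:

Initial: E₀ = 58.2 keV → λ₀ = 21.3031 pm
Compton shift: Δλ = 0.0530 pm
Final wavelength: λ' = 21.3561 pm
Final energy: E' = 58.0555 keV

Fractional energy loss:
(E₀ - E')/E₀ = (58.2000 - 58.0555)/58.2000
= 0.1445/58.2000
= 0.0025
= 0.25%

(Intermediate values are shown rounded; full precision is carried through to the final answer.)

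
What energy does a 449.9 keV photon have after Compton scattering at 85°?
249.4321 keV

First convert energy to wavelength:
λ = hc/E, with hc ≈ 1239.842 keV·pm (i.e. 1239.842 eV·nm)

For E = 449.9 keV = 449900 eV:
λ = 1239.842 keV·pm / 449.9 keV
λ = 2.7558 pm

Calculate the Compton shift:
Δλ = λ_C(1 - cos(85°)) = 2.4263 × 0.9128
Δλ = 2.2148 pm

Final wavelength:
λ' = 2.7558 + 2.2148 = 4.9707 pm

Final energy:
E' = hc/λ' = 1239.842 / 4.9707 = 249.4321 keV

(Intermediate values are shown rounded; full precision is carried through to the final answer.)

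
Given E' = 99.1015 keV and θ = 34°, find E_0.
102.5000 keV

Convert final energy to wavelength (hc ≈ 1239.842 keV·pm):
λ' = hc/E' = 1239.842 / 99.1015 = 12.5108 pm

Calculate the Compton shift:
Δλ = λ_C(1 - cos(34°))
Δλ = 2.4263 × (1 - cos(34°))
Δλ = 0.4148 pm

Initial wavelength:
λ = λ' - Δλ = 12.5108 - 0.4148 = 12.0960 pm

Initial energy:
E = hc/λ = 1239.842 / 12.0960 = 102.5000 keV

(Intermediate values are shown rounded; full precision is carried through to the final answer.)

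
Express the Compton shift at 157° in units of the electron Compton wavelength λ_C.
1.9205 λ_C

The Compton shift formula is:
Δλ = λ_C(1 - cos θ)

Dividing both sides by λ_C:
Δλ/λ_C = 1 - cos θ

For θ = 157°:
Δλ/λ_C = 1 - cos(157°)
Δλ/λ_C = 1 - -0.9205
Δλ/λ_C = 1.9205

This means the shift is 1.9205 × λ_C = 4.6597 pm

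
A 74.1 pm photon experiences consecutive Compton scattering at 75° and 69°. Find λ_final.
77.4551 pm

Apply Compton shift twice:

First scattering at θ₁ = 75°:
Δλ₁ = λ_C(1 - cos(75°))
Δλ₁ = 2.4263 × 0.7412
Δλ₁ = 1.7983 pm

After first scattering:
λ₁ = 74.1 + 1.7983 = 75.8983 pm

Second scattering at θ₂ = 69°:
Δλ₂ = λ_C(1 - cos(69°))
Δλ₂ = 2.4263 × 0.6416
Δλ₂ = 1.5568 pm

Final wavelength:
λ₂ = 75.8983 + 1.5568 = 77.4551 pm

Total shift: Δλ_total = 1.7983 + 1.5568 = 3.3551 pm

(Intermediate values are shown rounded; full precision is carried through to the final answer.)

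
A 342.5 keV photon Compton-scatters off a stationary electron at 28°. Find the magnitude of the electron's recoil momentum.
8.6315e-23 kg·m/s

The electron is initially at rest, so by conservation of momentum:
p⃗_e = p⃗₀ − p⃗'  (incident photon momentum minus scattered photon momentum)

Photon momentum magnitudes (p = h/λ = E/c):
λ₀ = hc/E₀ = 3.6200 pm → p₀ = h/λ₀ = 1.8304e-22 kg·m/s
Δλ = λ_C(1 − cos 28°) = 0.2840 pm
λ' = 3.9040 pm → p' = h/λ' = 1.6973e-22 kg·m/s

The scattered photon makes angle θ = 28° with the incident direction, so by the law of cosines:
|p⃗_e|² = p₀² + p'² − 2p₀p'cos θ
|p⃗_e|² = (1.8304e-22)² + (1.6973e-22)² − 2·1.8304e-22·1.6973e-22·cos(28°)
|p⃗_e| = 8.6315e-23 kg·m/s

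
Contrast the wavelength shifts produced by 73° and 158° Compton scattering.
158° produces the larger shift by a factor of 2.723

Calculate both shifts using Δλ = λ_C(1 - cos θ):

For θ₁ = 73°:
Δλ₁ = 2.4263 × (1 - cos(73°))
Δλ₁ = 2.4263 × 0.7076
Δλ₁ = 1.7169 pm

For θ₂ = 158°:
Δλ₂ = 2.4263 × (1 - cos(158°))
Δλ₂ = 2.4263 × 1.9272
Δλ₂ = 4.6759 pm

The 158° angle produces the larger shift.
Ratio: 4.6759/1.7169 = 2.723

(Intermediate values are shown rounded; full precision is carried through to the final answer.)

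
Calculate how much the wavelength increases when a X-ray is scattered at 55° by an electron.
1.0346 pm

Using the Compton scattering formula:
Δλ = λ_C(1 - cos θ)

where λ_C = h/(m_e·c) ≈ 2.4263 pm is the Compton wavelength of an electron.

For θ = 55°:
cos(55°) = 0.5736
1 - cos(55°) = 0.4264

Δλ = 2.4263 × 0.4264
Δλ = 1.0346 pm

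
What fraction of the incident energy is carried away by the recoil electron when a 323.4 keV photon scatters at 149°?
0.5403 (or 54.03%)

Calculate initial and final photon energies:

Initial: E₀ = 323.4 keV → λ₀ = 3.8338 pm
Compton shift: Δλ = 4.5061 pm
Final wavelength: λ' = 8.3398 pm
Final energy: E' = 148.6650 keV

Fractional energy loss:
(E₀ - E')/E₀ = (323.4000 - 148.6650)/323.4000
= 174.7350/323.4000
= 0.5403
= 54.03%

(Intermediate values are shown rounded; full precision is carried through to the final answer.)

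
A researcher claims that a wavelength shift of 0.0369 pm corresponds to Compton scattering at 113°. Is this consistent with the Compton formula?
No, inconsistent

Calculate the expected shift for θ = 113°:

Δλ_expected = λ_C(1 - cos(113°))
Δλ_expected = 2.4263 × (1 - cos(113°))
Δλ_expected = 2.4263 × 1.3907
Δλ_expected = 3.3743 pm

Given shift: 0.0369 pm
Expected shift: 3.3743 pm
Difference: 3.3375 pm

The values do not match. The given shift corresponds to θ ≈ 10.0°, not 113°.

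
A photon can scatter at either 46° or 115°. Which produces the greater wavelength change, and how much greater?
115° produces the larger shift by a factor of 4.659

Calculate both shifts using Δλ = λ_C(1 - cos θ):

For θ₁ = 46°:
Δλ₁ = 2.4263 × (1 - cos(46°))
Δλ₁ = 2.4263 × 0.3053
Δλ₁ = 0.7409 pm

For θ₂ = 115°:
Δλ₂ = 2.4263 × (1 - cos(115°))
Δλ₂ = 2.4263 × 1.4226
Δλ₂ = 3.4517 pm

The 115° angle produces the larger shift.
Ratio: 3.4517/0.7409 = 4.659

(Intermediate values are shown rounded; full precision is carried through to the final answer.)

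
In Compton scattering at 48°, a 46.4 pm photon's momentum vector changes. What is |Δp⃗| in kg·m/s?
1.1520e-23 kg·m/s

Photon momentum magnitude is p = h/λ.

Initial momentum:
p₀ = h/λ = 6.6261e-34/4.6400e-11 = 1.4280e-23 kg·m/s

After scattering:
λ' = λ + Δλ = 46.4 + 0.8028 = 47.2028 pm
p' = h/λ' = 6.6261e-34/4.7203e-11 = 1.4037e-23 kg·m/s

Momentum is a vector; the scattered photon's direction makes angle θ = 48° with the incident direction. The magnitude of the vector change Δp⃗ = p⃗₀ − p⃗' is found from the law of cosines:
|Δp⃗|² = p₀² + p'² − 2p₀p'cos θ
|Δp⃗|² = (1.4280e-23)² + (1.4037e-23)² − 2·1.4280e-23·1.4037e-23·cos(48°)
|Δp⃗| = 1.1520e-23 kg·m/s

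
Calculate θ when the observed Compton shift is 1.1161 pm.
57.32°

From the Compton formula Δλ = λ_C(1 - cos θ), we can solve for θ:

cos θ = 1 - Δλ/λ_C

Given:
- Δλ = 1.1161 pm
- λ_C = h/(m_e·c) ≈ 2.42631024 pm

cos θ = 1 - 1.1161/2.42631024
cos θ = 1 - 0.459999
cos θ = 0.540001

θ = arccos(0.540001)
θ = 57.32°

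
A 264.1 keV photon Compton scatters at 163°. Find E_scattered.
131.3226 keV

First convert energy to wavelength:
λ = hc/E, with hc ≈ 1239.842 keV·pm (i.e. 1239.842 eV·nm)

For E = 264.1 keV = 264100 eV:
λ = 1239.842 keV·pm / 264.1 keV
λ = 4.6946 pm

Calculate the Compton shift:
Δλ = λ_C(1 - cos(163°)) = 2.4263 × 1.9563
Δλ = 4.7466 pm

Final wavelength:
λ' = 4.6946 + 4.7466 = 9.4412 pm

Final energy:
E' = hc/λ' = 1239.842 / 9.4412 = 131.3226 keV

(Intermediate values are shown rounded; full precision is carried through to the final answer.)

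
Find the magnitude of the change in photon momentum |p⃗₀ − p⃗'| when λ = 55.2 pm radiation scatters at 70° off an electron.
1.3579e-23 kg·m/s

Photon momentum magnitude is p = h/λ.

Initial momentum:
p₀ = h/λ = 6.6261e-34/5.5200e-11 = 1.2004e-23 kg·m/s

After scattering:
λ' = λ + Δλ = 55.2 + 1.5965 = 56.7965 pm
p' = h/λ' = 6.6261e-34/5.6796e-11 = 1.1666e-23 kg·m/s

Momentum is a vector; the scattered photon's direction makes angle θ = 70° with the incident direction. The magnitude of the vector change Δp⃗ = p⃗₀ − p⃗' is found from the law of cosines:
|Δp⃗|² = p₀² + p'² − 2p₀p'cos θ
|Δp⃗|² = (1.2004e-23)² + (1.1666e-23)² − 2·1.2004e-23·1.1666e-23·cos(70°)
|Δp⃗| = 1.3579e-23 kg·m/s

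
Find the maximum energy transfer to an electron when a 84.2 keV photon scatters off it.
20.8703 keV

Maximum energy transfer occurs at θ = 180° (backscattering).

Initial photon: E₀ = 84.2 keV → λ₀ = 14.7250 pm

Maximum Compton shift (at 180°):
Δλ_max = 2λ_C = 2 × 2.4263 = 4.8526 pm

Final wavelength:
λ' = 14.7250 + 4.8526 = 19.5776 pm

Minimum photon energy (maximum energy to electron):
E'_min = hc/λ' = 63.3297 keV

Maximum electron kinetic energy:
K_max = E₀ - E'_min = 84.2000 - 63.3297 = 20.8703 keV

(Intermediate values are shown rounded; full precision is carried through to the final answer.)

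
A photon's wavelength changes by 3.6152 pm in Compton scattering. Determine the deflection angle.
119.34°

From the Compton formula Δλ = λ_C(1 - cos θ), we can solve for θ:

cos θ = 1 - Δλ/λ_C

Given:
- Δλ = 3.6152 pm
- λ_C = h/(m_e·c) ≈ 2.42631024 pm

cos θ = 1 - 3.6152/2.42631024
cos θ = 1 - 1.489999
cos θ = -0.489999

θ = arccos(-0.489999)
θ = 119.34°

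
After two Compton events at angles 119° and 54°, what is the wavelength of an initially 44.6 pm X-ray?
49.2028 pm

Apply Compton shift twice:

First scattering at θ₁ = 119°:
Δλ₁ = λ_C(1 - cos(119°))
Δλ₁ = 2.4263 × 1.4848
Δλ₁ = 3.6026 pm

After first scattering:
λ₁ = 44.6 + 3.6026 = 48.2026 pm

Second scattering at θ₂ = 54°:
Δλ₂ = λ_C(1 - cos(54°))
Δλ₂ = 2.4263 × 0.4122
Δλ₂ = 1.0002 pm

Final wavelength:
λ₂ = 48.2026 + 1.0002 = 49.2028 pm

Total shift: Δλ_total = 3.6026 + 1.0002 = 4.6028 pm

(Intermediate values are shown rounded; full precision is carried through to the final answer.)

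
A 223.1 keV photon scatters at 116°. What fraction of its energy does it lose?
0.3857 (or 38.57%)

Calculate initial and final photon energies:

Initial: E₀ = 223.1 keV → λ₀ = 5.5573 pm
Compton shift: Δλ = 3.4899 pm
Final wavelength: λ' = 9.0473 pm
Final energy: E' = 137.0404 keV

Fractional energy loss:
(E₀ - E')/E₀ = (223.1000 - 137.0404)/223.1000
= 86.0596/223.1000
= 0.3857
= 38.57%

(Intermediate values are shown rounded; full precision is carried through to the final answer.)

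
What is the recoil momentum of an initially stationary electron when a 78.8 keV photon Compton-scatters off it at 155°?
7.2918e-23 kg·m/s

The electron is initially at rest, so by conservation of momentum:
p⃗_e = p⃗₀ − p⃗'  (incident photon momentum minus scattered photon momentum)

Photon momentum magnitudes (p = h/λ = E/c):
λ₀ = hc/E₀ = 15.7340 pm → p₀ = h/λ₀ = 4.2113e-23 kg·m/s
Δλ = λ_C(1 − cos 155°) = 4.6253 pm
λ' = 20.3593 pm → p' = h/λ' = 3.2546e-23 kg·m/s

The scattered photon makes angle θ = 155° with the incident direction, so by the law of cosines:
|p⃗_e|² = p₀² + p'² − 2p₀p'cos θ
|p⃗_e|² = (4.2113e-23)² + (3.2546e-23)² − 2·4.2113e-23·3.2546e-23·cos(155°)
|p⃗_e| = 7.2918e-23 kg·m/s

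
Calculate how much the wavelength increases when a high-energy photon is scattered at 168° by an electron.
4.7996 pm

Using the Compton scattering formula:
Δλ = λ_C(1 - cos θ)

where λ_C = h/(m_e·c) ≈ 2.4263 pm is the Compton wavelength of an electron.

For θ = 168°:
cos(168°) = -0.9781
1 - cos(168°) = 1.9781

Δλ = 2.4263 × 1.9781
Δλ = 4.7996 pm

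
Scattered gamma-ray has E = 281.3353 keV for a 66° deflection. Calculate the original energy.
417.7999 keV

Convert final energy to wavelength (hc ≈ 1239.842 keV·pm):
λ' = hc/E' = 1239.842 / 281.3353 = 4.4070 pm

Calculate the Compton shift:
Δλ = λ_C(1 - cos(66°))
Δλ = 2.4263 × (1 - cos(66°))
Δλ = 1.4394 pm

Initial wavelength:
λ = λ' - Δλ = 4.4070 - 1.4394 = 2.9675 pm

Initial energy:
E = hc/λ = 1239.842 / 2.9675 = 417.7999 keV

(Intermediate values are shown rounded; full precision is carried through to the final answer.)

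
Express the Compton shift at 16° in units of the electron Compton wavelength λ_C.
0.0387 λ_C

The Compton shift formula is:
Δλ = λ_C(1 - cos θ)

Dividing both sides by λ_C:
Δλ/λ_C = 1 - cos θ

For θ = 16°:
Δλ/λ_C = 1 - cos(16°)
Δλ/λ_C = 1 - 0.9613
Δλ/λ_C = 0.0387

This means the shift is 0.0387 × λ_C = 0.0940 pm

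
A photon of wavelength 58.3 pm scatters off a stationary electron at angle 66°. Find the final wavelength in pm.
59.7394 pm

Using the Compton scattering formula:
λ' = λ + Δλ = λ + λ_C(1 - cos θ)

Given:
- Initial wavelength λ = 58.3 pm
- Scattering angle θ = 66°
- Compton wavelength λ_C ≈ 2.4263 pm

Calculate the shift:
Δλ = 2.4263 × (1 - cos(66°))
Δλ = 2.4263 × 0.5933
Δλ = 1.4394 pm

Final wavelength:
λ' = 58.3 + 1.4394 = 59.7394 pm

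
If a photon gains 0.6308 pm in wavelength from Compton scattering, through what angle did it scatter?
42.27°

From the Compton formula Δλ = λ_C(1 - cos θ), we can solve for θ:

cos θ = 1 - Δλ/λ_C

Given:
- Δλ = 0.6308 pm
- λ_C = h/(m_e·c) ≈ 2.42631024 pm

cos θ = 1 - 0.6308/2.42631024
cos θ = 1 - 0.259983
cos θ = 0.740017

θ = arccos(0.740017)
θ = 42.27°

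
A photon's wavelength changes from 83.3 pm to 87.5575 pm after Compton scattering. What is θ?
139.00°

First find the wavelength shift:
Δλ = λ' - λ = 87.5575 - 83.3 = 4.2575 pm

Using Δλ = λ_C(1 - cos θ), with λ_C = h/(m_e·c) ≈ 2.42631024 pm:
cos θ = 1 - Δλ/λ_C
cos θ = 1 - 4.2575/2.42631024
cos θ = -0.754722

θ = arccos(-0.754722)
θ = 139.00°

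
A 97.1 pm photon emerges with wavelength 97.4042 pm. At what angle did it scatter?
29.00°

First find the wavelength shift:
Δλ = λ' - λ = 97.4042 - 97.1 = 0.3042 pm

Using Δλ = λ_C(1 - cos θ), with λ_C = h/(m_e·c) ≈ 2.42631024 pm:
cos θ = 1 - Δλ/λ_C
cos θ = 1 - 0.3042/2.42631024
cos θ = 0.874624

θ = arccos(0.874624)
θ = 29.00°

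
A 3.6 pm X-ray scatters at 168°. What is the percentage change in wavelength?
133.3222%

Calculate the Compton shift:
Δλ = λ_C(1 - cos(168°))
Δλ = 2.4263 × (1 - cos(168°))
Δλ = 2.4263 × 1.9781
Δλ = 4.7996 pm

Percentage change:
(Δλ/λ₀) × 100 = (4.7996/3.6) × 100
= 133.3222%

(Intermediate values are shown rounded; full precision is carried through to the final answer.)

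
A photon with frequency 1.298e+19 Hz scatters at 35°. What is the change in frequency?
2.420e+17 Hz (decrease)

Convert frequency to wavelength (c = 299792458 m/s):
λ₀ = c/f₀ = 299792458/1.298e+19 = 2.3096491e-11 m = 23.0965 pm

Calculate Compton shift:
Δλ = λ_C(1 - cos(35°)) = 0.4388 pm

Final wavelength:
λ' = λ₀ + Δλ = 23.0965 + 0.4388 = 23.5353 pm

Final frequency:
f' = c/λ' = 299792458/2.3535285e-11 = 1.2738000e+19 Hz

Frequency shift (decrease):
Δf = f₀ - f' = 1.298e+19 - 1.2738000e+19 = 2.420e+17 Hz

(Intermediate values are shown rounded; full precision is carried through to the final answer.)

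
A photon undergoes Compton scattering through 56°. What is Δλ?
1.0695 pm

Using the Compton scattering formula:
Δλ = λ_C(1 - cos θ)

where λ_C = h/(m_e·c) ≈ 2.4263 pm is the Compton wavelength of an electron.

For θ = 56°:
cos(56°) = 0.5592
1 - cos(56°) = 0.4408

Δλ = 2.4263 × 0.4408
Δλ = 1.0695 pm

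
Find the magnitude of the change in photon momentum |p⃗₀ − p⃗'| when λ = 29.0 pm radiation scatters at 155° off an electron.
4.1551e-23 kg·m/s

Photon momentum magnitude is p = h/λ.

Initial momentum:
p₀ = h/λ = 6.6261e-34/2.9000e-11 = 2.2849e-23 kg·m/s

After scattering:
λ' = λ + Δλ = 29.0 + 4.6253 = 33.6253 pm
p' = h/λ' = 6.6261e-34/3.3625e-11 = 1.9706e-23 kg·m/s

Momentum is a vector; the scattered photon's direction makes angle θ = 155° with the incident direction. The magnitude of the vector change Δp⃗ = p⃗₀ − p⃗' is found from the law of cosines:
|Δp⃗|² = p₀² + p'² − 2p₀p'cos θ
|Δp⃗|² = (2.2849e-23)² + (1.9706e-23)² − 2·2.2849e-23·1.9706e-23·cos(155°)
|Δp⃗| = 4.1551e-23 kg·m/s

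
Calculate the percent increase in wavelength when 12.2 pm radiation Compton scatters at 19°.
1.0835%

Calculate the Compton shift:
Δλ = λ_C(1 - cos(19°))
Δλ = 2.4263 × (1 - cos(19°))
Δλ = 2.4263 × 0.0545
Δλ = 0.1322 pm

Percentage change:
(Δλ/λ₀) × 100 = (0.1322/12.2) × 100
= 1.0835%

(Intermediate values are shown rounded; full precision is carried through to the final answer.)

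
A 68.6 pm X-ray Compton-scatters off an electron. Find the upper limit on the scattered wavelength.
73.4526 pm (at θ = 180°)

The Compton shift is Δλ = λ_C(1 − cos θ).

Since cos θ ranges from −1 to 1, the factor (1 − cos θ) ranges from 0 to 2; the maximum shift occurs at θ = 180° (backscattering):
Δλ_max = 2λ_C = 2 × 2.4263 pm = 4.8526 pm

Maximum scattered wavelength:
λ'_max = λ₀ + Δλ_max = 68.6 + 4.8526 = 73.4526 pm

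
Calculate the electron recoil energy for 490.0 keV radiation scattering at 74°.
200.8455 keV

By energy conservation: K_e = E_initial - E_final

First find the scattered photon energy:
Initial wavelength: λ = hc/E = 2.5303 pm
Compton shift: Δλ = λ_C(1 - cos(74°)) = 1.7575 pm
Final wavelength: λ' = 2.5303 + 1.7575 = 4.2878 pm
Final photon energy: E' = hc/λ' = 289.1545 keV

Electron kinetic energy:
K_e = E - E' = 490.0000 - 289.1545 = 200.8455 keV

(Intermediate values are shown rounded; full precision is carried through to the final answer.)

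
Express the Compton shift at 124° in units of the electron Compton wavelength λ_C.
1.5592 λ_C

The Compton shift formula is:
Δλ = λ_C(1 - cos θ)

Dividing both sides by λ_C:
Δλ/λ_C = 1 - cos θ

For θ = 124°:
Δλ/λ_C = 1 - cos(124°)
Δλ/λ_C = 1 - -0.5592
Δλ/λ_C = 1.5592

This means the shift is 1.5592 × λ_C = 3.7831 pm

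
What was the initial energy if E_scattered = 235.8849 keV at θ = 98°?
497.5002 keV

Convert final energy to wavelength (hc ≈ 1239.842 keV·pm):
λ' = hc/E' = 1239.842 / 235.8849 = 5.2561 pm

Calculate the Compton shift:
Δλ = λ_C(1 - cos(98°))
Δλ = 2.4263 × (1 - cos(98°))
Δλ = 2.7640 pm

Initial wavelength:
λ = λ' - Δλ = 5.2561 - 2.7640 = 2.4921 pm

Initial energy:
E = hc/λ = 1239.842 / 2.4921 = 497.5002 keV

(Intermediate values are shown rounded; full precision is carried through to the final answer.)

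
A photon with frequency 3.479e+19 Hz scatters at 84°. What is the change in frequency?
7.005e+18 Hz (decrease)

Convert frequency to wavelength (c = 299792458 m/s):
λ₀ = c/f₀ = 299792458/3.479e+19 = 8.6172020e-12 m = 8.6172 pm

Calculate Compton shift:
Δλ = λ_C(1 - cos(84°)) = 2.1727 pm

Final wavelength:
λ' = λ₀ + Δλ = 8.6172 + 2.1727 = 10.7899 pm

Final frequency:
f' = c/λ' = 299792458/1.0789894e-11 = 2.7784561e+19 Hz

Frequency shift (decrease):
Δf = f₀ - f' = 3.479e+19 - 2.7784561e+19 = 7.005e+18 Hz

(Intermediate values are shown rounded; full precision is carried through to the final answer.)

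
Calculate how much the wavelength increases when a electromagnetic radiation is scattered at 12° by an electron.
0.0530 pm

Using the Compton scattering formula:
Δλ = λ_C(1 - cos θ)

where λ_C = h/(m_e·c) ≈ 2.4263 pm is the Compton wavelength of an electron.

For θ = 12°:
cos(12°) = 0.9781
1 - cos(12°) = 0.0219

Δλ = 2.4263 × 0.0219
Δλ = 0.0530 pm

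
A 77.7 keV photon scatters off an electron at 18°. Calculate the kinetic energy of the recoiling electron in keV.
0.5740 keV

By energy conservation: K_e = E_initial - E_final

First find the scattered photon energy:
Initial wavelength: λ = hc/E = 15.9568 pm
Compton shift: Δλ = λ_C(1 - cos(18°)) = 0.1188 pm
Final wavelength: λ' = 15.9568 + 0.1188 = 16.0755 pm
Final photon energy: E' = hc/λ' = 77.1260 keV

Electron kinetic energy:
K_e = E - E' = 77.7000 - 77.1260 = 0.5740 keV

(Intermediate values are shown rounded; full precision is carried through to the final answer.)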